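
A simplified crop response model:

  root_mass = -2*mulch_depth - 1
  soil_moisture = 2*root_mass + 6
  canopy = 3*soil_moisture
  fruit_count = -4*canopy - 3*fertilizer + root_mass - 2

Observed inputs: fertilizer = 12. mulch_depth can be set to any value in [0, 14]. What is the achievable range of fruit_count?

-87 to 557

Substituting into the soil_moisture equation gives soil_moisture = -4*mulch_depth + 4.
canopy becomes -12*mulch_depth + 12.
Substituting into the fruit_count equation gives fruit_count = 46*mulch_depth - 87.
Linear in mulch_depth, so extremes are at the endpoints: mulch_depth = 0 gives fruit_count = -87; mulch_depth = 14 gives fruit_count = 557.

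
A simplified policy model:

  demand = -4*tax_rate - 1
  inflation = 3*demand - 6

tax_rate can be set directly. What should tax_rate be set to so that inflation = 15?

Substituting into the inflation equation gives inflation = -12*tax_rate - 9.
Solve -12*tax_rate - 9 = 15: tax_rate = (15 + 9) / -12 = -2.

tax_rate = -2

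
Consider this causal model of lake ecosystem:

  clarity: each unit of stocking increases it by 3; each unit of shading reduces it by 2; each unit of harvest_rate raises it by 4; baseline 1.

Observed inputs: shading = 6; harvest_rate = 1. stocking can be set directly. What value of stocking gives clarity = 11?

stocking = 6

Substituting into the clarity equation gives clarity = 3*stocking - 7.
Solve 3*stocking - 7 = 11: stocking = (11 + 7) / 3 = 6.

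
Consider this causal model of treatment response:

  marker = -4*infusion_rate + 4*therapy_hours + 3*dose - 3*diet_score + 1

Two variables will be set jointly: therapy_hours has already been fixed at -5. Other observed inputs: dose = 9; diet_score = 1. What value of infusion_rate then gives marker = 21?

infusion_rate = -4

With therapy_hours held at -5:
Substituting into the marker equation gives marker = -4*infusion_rate + 5.
Solve -4*infusion_rate + 5 = 21: infusion_rate = (21 - 5) / -4 = -4.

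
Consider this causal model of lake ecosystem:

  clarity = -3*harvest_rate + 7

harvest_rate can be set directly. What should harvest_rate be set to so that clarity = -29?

Solve -3*harvest_rate + 7 = -29: harvest_rate = (-29 - 7) / -3 = 12.

harvest_rate = 12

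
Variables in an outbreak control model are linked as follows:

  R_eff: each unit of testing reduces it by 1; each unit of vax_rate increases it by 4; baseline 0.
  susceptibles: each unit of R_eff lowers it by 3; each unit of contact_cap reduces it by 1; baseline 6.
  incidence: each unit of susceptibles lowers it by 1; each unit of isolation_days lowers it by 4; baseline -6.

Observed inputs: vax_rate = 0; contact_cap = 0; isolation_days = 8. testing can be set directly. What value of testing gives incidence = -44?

testing = 0

Substituting into the R_eff equation gives R_eff = -testing.
Substituting into the susceptibles equation gives susceptibles = 3*testing + 6.
So incidence = -3*testing - 44.
Solve -3*testing - 44 = -44: testing = (-44 + 44) / -3 = 0.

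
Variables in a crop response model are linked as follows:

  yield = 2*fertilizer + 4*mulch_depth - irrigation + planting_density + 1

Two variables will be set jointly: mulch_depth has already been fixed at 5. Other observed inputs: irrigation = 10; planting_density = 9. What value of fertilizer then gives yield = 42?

fertilizer = 11

With mulch_depth held at 5:
Substituting into the yield equation gives yield = 2*fertilizer + 20.
Solve 2*fertilizer + 20 = 42: fertilizer = (42 - 20) / 2 = 11.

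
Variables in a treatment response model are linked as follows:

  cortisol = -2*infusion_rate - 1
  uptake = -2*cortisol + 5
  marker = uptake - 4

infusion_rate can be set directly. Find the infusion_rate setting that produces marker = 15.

infusion_rate = 3

Substituting into the uptake equation gives uptake = 4*infusion_rate + 7.
This gives marker = 4*infusion_rate + 3.
Solve 4*infusion_rate + 3 = 15: infusion_rate = (15 - 3) / 4 = 3.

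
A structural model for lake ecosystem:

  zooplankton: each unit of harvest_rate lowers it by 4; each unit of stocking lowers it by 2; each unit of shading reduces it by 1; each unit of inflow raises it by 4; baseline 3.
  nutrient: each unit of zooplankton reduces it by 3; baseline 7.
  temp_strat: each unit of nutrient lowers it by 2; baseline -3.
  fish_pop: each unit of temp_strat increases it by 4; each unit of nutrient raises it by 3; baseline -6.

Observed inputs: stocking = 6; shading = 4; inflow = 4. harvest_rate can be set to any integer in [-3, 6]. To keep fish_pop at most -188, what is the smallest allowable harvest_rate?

harvest_rate = 3

Substituting into the zooplankton equation gives zooplankton = -4*harvest_rate + 3.
Substituting into the nutrient equation gives nutrient = 12*harvest_rate - 2.
temp_strat becomes -24*harvest_rate + 1.
So fish_pop = -60*harvest_rate - 8.
Require -60*harvest_rate - 8 ≤ -188, so harvest_rate ≥ 3.
The smallest integer in [-3, 6] satisfying this is 3.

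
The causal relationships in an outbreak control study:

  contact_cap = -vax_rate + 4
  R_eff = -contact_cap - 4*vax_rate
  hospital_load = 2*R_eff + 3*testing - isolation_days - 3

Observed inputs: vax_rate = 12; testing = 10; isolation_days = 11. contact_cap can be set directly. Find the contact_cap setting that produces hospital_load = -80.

contact_cap = 0

Intervening on contact_cap fixes its value directly, overriding its dependence on vax_rate.
Substituting into the R_eff equation gives R_eff = -contact_cap - 48.
Substituting into the hospital_load equation gives hospital_load = -2*contact_cap - 80.
Solve -2*contact_cap - 80 = -80: contact_cap = (-80 + 80) / -2 = 0.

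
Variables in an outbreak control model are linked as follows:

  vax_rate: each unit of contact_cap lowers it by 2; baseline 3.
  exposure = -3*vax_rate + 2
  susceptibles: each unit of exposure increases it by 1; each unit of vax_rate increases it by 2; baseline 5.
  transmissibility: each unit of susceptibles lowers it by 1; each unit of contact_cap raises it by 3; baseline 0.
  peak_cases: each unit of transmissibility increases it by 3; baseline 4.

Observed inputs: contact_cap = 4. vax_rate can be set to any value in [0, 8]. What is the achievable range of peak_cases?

Intervening on vax_rate fixes its value directly, overriding its dependence on contact_cap.
Substituting into the susceptibles equation gives susceptibles = -vax_rate + 7.
Substituting into the transmissibility equation gives transmissibility = vax_rate + 5.
This gives peak_cases = 3*vax_rate + 19.
Linear in vax_rate, so extremes are at the endpoints: vax_rate = 0 gives peak_cases = 19; vax_rate = 8 gives peak_cases = 43.

19 to 43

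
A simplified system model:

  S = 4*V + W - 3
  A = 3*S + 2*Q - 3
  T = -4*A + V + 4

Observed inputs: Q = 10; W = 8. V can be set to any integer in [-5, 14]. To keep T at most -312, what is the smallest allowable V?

Substituting into the S equation gives S = 4*V + 5.
This gives A = 12*V + 32.
Substituting into the T equation gives T = -47*V - 124.
Require -47*V - 124 ≤ -312, so V ≥ 4.
The smallest integer in [-5, 14] satisfying this is 4.

V = 4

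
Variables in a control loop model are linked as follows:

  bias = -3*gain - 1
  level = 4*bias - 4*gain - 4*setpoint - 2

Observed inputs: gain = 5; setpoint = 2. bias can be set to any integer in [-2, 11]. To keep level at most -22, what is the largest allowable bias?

bias = 2

Intervening on bias fixes its value directly, overriding its dependence on gain.
Substituting into the level equation gives level = 4*bias - 30.
Require 4*bias - 30 ≤ -22, so bias ≤ 2.
The largest integer in [-2, 11] satisfying this is 2.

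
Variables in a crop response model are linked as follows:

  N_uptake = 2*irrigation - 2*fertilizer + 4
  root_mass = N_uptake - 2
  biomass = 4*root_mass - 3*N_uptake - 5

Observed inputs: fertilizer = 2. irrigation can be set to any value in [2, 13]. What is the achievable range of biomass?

Substituting into the N_uptake equation gives N_uptake = 2*irrigation.
This gives root_mass = 2*irrigation - 2.
This gives biomass = 2*irrigation - 13.
Linear in irrigation, so extremes are at the endpoints: irrigation = 2 gives biomass = -9; irrigation = 13 gives biomass = 13.

-9 to 13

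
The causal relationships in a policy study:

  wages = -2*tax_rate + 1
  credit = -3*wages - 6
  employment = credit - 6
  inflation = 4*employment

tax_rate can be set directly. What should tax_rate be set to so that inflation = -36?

Substituting into the credit equation gives credit = 6*tax_rate - 9.
employment becomes 6*tax_rate - 15.
So inflation = 24*tax_rate - 60.
Solve 24*tax_rate - 60 = -36: tax_rate = (-36 + 60) / 24 = 1.

tax_rate = 1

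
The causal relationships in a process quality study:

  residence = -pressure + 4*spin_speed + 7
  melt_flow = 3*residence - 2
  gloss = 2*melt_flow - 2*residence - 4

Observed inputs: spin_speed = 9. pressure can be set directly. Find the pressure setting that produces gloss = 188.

Substituting into the residence equation gives residence = -pressure + 43.
melt_flow becomes -3*pressure + 127.
gloss becomes -4*pressure + 164.
Solve -4*pressure + 164 = 188: pressure = (188 - 164) / -4 = -6.

pressure = -6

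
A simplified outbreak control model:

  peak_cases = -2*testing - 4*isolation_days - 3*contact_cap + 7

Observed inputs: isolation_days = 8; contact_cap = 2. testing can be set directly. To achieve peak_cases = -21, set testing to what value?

Substituting into the peak_cases equation gives peak_cases = -2*testing - 31.
Solve -2*testing - 31 = -21: testing = (-21 + 31) / -2 = -5.

testing = -5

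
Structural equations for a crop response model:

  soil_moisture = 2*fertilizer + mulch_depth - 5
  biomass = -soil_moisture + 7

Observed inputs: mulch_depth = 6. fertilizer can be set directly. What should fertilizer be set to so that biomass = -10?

fertilizer = 8

Substituting into the soil_moisture equation gives soil_moisture = 2*fertilizer + 1.
This gives biomass = -2*fertilizer + 6.
Solve -2*fertilizer + 6 = -10: fertilizer = (-10 - 6) / -2 = 8.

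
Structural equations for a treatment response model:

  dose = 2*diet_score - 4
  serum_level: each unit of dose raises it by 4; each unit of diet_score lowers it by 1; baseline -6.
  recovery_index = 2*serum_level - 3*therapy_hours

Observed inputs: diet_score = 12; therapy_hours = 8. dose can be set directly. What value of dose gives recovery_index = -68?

Intervening on dose fixes its value directly, overriding its dependence on diet_score.
Substituting into the serum_level equation gives serum_level = 4*dose - 18.
recovery_index becomes 8*dose - 60.
Solve 8*dose - 60 = -68: dose = (-68 + 60) / 8 = -1.

dose = -1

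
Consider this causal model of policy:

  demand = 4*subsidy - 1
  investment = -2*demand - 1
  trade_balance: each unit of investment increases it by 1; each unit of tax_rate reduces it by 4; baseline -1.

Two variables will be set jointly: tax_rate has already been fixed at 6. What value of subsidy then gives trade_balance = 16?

With tax_rate held at 6:
Substituting into the investment equation gives investment = -8*subsidy + 1.
So trade_balance = -8*subsidy - 24.
Solve -8*subsidy - 24 = 16: subsidy = (16 + 24) / -8 = -5.

subsidy = -5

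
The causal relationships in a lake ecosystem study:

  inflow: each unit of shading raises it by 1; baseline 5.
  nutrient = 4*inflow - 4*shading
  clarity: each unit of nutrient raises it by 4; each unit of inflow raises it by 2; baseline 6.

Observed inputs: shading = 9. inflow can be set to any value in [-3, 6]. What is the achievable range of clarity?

Intervening on inflow fixes its value directly, overriding its dependence on shading.
Substituting into the nutrient equation gives nutrient = 4*inflow - 36.
So clarity = 18*inflow - 138.
Linear in inflow, so extremes are at the endpoints: inflow = -3 gives clarity = -192; inflow = 6 gives clarity = -30.

-192 to -30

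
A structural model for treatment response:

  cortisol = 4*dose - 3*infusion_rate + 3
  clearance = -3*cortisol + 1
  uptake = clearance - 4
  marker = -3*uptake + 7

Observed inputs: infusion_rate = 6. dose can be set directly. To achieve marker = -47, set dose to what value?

Substituting into the cortisol equation gives cortisol = 4*dose - 15.
Substituting into the clearance equation gives clearance = -12*dose + 46.
So uptake = -12*dose + 42.
marker becomes 36*dose - 119.
Solve 36*dose - 119 = -47: dose = (-47 + 119) / 36 = 2.

dose = 2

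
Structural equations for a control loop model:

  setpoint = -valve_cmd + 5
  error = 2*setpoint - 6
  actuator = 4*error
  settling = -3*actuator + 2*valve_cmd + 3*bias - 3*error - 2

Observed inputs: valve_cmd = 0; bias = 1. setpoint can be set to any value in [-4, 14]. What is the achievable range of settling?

-329 to 211

Intervening on setpoint fixes its value directly, overriding its dependence on valve_cmd.
Substituting into the actuator equation gives actuator = 8*setpoint - 24.
settling becomes -30*setpoint + 91.
Linear in setpoint, so extremes are at the endpoints: setpoint = -4 gives settling = 211; setpoint = 14 gives settling = -329.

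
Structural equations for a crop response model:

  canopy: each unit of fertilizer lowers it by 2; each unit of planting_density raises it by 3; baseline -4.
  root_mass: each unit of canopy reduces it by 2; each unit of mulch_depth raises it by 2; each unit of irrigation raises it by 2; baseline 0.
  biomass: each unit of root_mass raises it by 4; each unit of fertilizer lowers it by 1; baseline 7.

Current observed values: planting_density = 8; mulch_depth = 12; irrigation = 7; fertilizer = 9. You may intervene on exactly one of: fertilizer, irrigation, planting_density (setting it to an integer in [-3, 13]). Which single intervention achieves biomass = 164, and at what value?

set fertilizer = 11

Intervening on fertilizer: with other inputs at their observed values, biomass = 15*fertilizer - 1. Solving for 164 gives fertilizer = 11, within [-3, 13].
Intervening on irrigation: biomass = 8*irrigation + 78. Reaching 164 requires irrigation = 43/4, not an integer.
Intervening on planting_density: biomass = -24*planting_density + 326. Reaching 164 requires planting_density = 27/4, not an integer.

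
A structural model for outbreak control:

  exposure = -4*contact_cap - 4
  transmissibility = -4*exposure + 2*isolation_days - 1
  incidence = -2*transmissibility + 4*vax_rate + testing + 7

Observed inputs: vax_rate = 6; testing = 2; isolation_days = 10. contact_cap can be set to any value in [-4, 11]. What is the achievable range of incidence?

Substituting into the transmissibility equation gives transmissibility = 16*contact_cap + 35.
This gives incidence = -32*contact_cap - 37.
Linear in contact_cap, so extremes are at the endpoints: contact_cap = -4 gives incidence = 91; contact_cap = 11 gives incidence = -389.

-389 to 91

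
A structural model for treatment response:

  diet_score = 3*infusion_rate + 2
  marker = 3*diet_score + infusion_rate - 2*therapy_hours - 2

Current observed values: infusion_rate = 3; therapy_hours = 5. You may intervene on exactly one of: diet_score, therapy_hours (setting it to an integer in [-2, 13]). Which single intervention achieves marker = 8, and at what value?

Intervening on diet_score: marker = 3*diet_score - 9. Reaching 8 requires diet_score = 17/3, not an integer.
Intervening on therapy_hours: with other inputs at their observed values, marker = -2*therapy_hours + 34. Solving for 8 gives therapy_hours = 13, within [-2, 13].

set therapy_hours = 13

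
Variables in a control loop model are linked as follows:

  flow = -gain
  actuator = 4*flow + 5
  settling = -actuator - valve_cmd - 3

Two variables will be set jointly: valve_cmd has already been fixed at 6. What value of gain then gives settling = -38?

With valve_cmd held at 6:
Substituting into the actuator equation gives actuator = -4*gain + 5.
Substituting into the settling equation gives settling = 4*gain - 14.
Solve 4*gain - 14 = -38: gain = (-38 + 14) / 4 = -6.

gain = -6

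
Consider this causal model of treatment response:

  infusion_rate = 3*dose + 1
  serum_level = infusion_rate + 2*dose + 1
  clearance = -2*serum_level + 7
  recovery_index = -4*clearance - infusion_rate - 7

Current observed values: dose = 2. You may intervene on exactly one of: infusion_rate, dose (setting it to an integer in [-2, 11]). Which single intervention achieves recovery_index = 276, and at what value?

Intervening on infusion_rate: recovery_index = 7*infusion_rate + 5. Reaching 276 requires infusion_rate = 271/7, not an integer.
Intervening on dose: with other inputs at their observed values, recovery_index = 37*dose - 20. Solving for 276 gives dose = 8, within [-2, 11].

set dose = 8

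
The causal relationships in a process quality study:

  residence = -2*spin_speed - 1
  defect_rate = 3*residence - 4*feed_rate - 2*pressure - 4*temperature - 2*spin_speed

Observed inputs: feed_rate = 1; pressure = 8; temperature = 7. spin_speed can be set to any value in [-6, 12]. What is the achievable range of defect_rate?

Substituting into the defect_rate equation gives defect_rate = -8*spin_speed - 51.
Linear in spin_speed, so extremes are at the endpoints: spin_speed = -6 gives defect_rate = -3; spin_speed = 12 gives defect_rate = -147.

-147 to -3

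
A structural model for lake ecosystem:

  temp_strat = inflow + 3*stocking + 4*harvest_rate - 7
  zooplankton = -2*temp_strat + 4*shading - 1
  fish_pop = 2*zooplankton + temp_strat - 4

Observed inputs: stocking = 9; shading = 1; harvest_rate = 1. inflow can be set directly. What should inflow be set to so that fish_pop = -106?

Substituting into the temp_strat equation gives temp_strat = inflow + 24.
Substituting into the zooplankton equation gives zooplankton = -2*inflow - 45.
This gives fish_pop = -3*inflow - 70.
Solve -3*inflow - 70 = -106: inflow = (-106 + 70) / -3 = 12.

inflow = 12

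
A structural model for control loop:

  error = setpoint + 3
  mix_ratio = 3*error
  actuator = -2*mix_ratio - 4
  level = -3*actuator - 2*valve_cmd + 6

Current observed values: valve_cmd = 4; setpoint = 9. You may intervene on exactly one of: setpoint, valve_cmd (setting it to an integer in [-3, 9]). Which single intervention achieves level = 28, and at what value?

set setpoint = -2

Intervening on setpoint: with other inputs at their observed values, level = 18*setpoint + 64. Solving for 28 gives setpoint = -2, within [-3, 9].
Intervening on valve_cmd: level = -2*valve_cmd + 234. Reaching 28 requires valve_cmd = 103, outside [-3, 9].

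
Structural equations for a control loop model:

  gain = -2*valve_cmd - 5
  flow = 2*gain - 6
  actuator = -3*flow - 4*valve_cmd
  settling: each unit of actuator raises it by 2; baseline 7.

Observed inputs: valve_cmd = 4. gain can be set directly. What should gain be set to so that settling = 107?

gain = -8

Intervening on gain fixes its value directly, overriding its dependence on valve_cmd.
Substituting into the actuator equation gives actuator = -6*gain + 2.
Substituting into the settling equation gives settling = -12*gain + 11.
Solve -12*gain + 11 = 107: gain = (107 - 11) / -12 = -8.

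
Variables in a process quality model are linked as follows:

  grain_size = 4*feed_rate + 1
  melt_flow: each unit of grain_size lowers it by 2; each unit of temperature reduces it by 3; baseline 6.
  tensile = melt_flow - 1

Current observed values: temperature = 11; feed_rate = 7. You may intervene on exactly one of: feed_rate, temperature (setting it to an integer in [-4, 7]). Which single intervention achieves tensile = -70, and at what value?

set feed_rate = 5

Intervening on feed_rate: with other inputs at their observed values, tensile = -8*feed_rate - 30. Solving for -70 gives feed_rate = 5, within [-4, 7].
Intervening on temperature: tensile = -3*temperature - 53. Reaching -70 requires temperature = 17/3, not an integer.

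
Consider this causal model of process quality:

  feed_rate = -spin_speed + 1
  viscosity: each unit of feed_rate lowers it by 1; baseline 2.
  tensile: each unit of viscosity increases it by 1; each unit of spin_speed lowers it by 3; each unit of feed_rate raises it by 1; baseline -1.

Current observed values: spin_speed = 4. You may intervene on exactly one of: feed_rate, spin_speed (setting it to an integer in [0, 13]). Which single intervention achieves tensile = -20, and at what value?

set spin_speed = 7

Intervening on feed_rate: the paths from feed_rate to tensile cancel (net effect zero), leaving tensile = -11; -20 is unreachable this way.
Intervening on spin_speed: with other inputs at their observed values, tensile = -3*spin_speed + 1. Solving for -20 gives spin_speed = 7, within [0, 13].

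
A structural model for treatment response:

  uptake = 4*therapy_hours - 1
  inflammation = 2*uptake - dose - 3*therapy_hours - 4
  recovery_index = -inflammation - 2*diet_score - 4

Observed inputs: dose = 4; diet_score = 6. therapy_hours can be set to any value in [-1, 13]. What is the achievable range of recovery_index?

Substituting into the inflammation equation gives inflammation = 5*therapy_hours - 10.
Substituting into the recovery_index equation gives recovery_index = -5*therapy_hours - 6.
Linear in therapy_hours, so extremes are at the endpoints: therapy_hours = -1 gives recovery_index = -1; therapy_hours = 13 gives recovery_index = -71.

-71 to -1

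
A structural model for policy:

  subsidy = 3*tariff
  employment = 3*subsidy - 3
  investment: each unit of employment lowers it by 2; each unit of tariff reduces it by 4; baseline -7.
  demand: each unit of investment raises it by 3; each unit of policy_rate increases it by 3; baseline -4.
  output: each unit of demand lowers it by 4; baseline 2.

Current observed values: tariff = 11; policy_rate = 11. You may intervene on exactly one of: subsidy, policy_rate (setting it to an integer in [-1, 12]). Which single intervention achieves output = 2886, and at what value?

set policy_rate = 4

Intervening on subsidy: output = 72*subsidy + 426. Reaching 2886 requires subsidy = 205/6, not an integer.
Intervening on policy_rate: with other inputs at their observed values, output = -12*policy_rate + 2934. Solving for 2886 gives policy_rate = 4, within [-1, 12].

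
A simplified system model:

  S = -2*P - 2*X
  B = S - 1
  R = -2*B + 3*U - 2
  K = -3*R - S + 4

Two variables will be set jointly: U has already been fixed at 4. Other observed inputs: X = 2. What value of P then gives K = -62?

With U held at 4:
Substituting into the S equation gives S = -2*P - 4.
Substituting into the B equation gives B = -2*P - 5.
So R = 4*P + 20.
Substituting into the K equation gives K = -10*P - 52.
Solve -10*P - 52 = -62: P = (-62 + 52) / -10 = 1.

P = 1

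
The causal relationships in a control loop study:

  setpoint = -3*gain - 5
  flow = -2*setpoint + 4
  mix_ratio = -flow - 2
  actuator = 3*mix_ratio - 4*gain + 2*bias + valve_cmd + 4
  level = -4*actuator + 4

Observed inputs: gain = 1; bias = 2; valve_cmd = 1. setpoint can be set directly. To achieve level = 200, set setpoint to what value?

Intervening on setpoint fixes its value directly, overriding its dependence on gain.
Substituting into the mix_ratio equation gives mix_ratio = 2*setpoint - 6.
Substituting into the actuator equation gives actuator = 6*setpoint - 13.
Substituting into the level equation gives level = -24*setpoint + 56.
Solve -24*setpoint + 56 = 200: setpoint = (200 - 56) / -24 = -6.

setpoint = -6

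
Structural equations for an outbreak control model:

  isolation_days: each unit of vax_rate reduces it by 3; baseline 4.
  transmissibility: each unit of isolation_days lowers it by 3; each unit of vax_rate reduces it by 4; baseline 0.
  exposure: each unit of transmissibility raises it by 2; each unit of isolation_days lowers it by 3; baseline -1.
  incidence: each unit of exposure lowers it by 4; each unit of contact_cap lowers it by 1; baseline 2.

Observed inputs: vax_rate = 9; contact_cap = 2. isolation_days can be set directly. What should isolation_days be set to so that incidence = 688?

Intervening on isolation_days fixes its value directly, overriding its dependence on vax_rate.
Substituting into the transmissibility equation gives transmissibility = -3*isolation_days - 36.
This gives exposure = -9*isolation_days - 73.
This gives incidence = 36*isolation_days + 292.
Solve 36*isolation_days + 292 = 688: isolation_days = (688 - 292) / 36 = 11.

isolation_days = 11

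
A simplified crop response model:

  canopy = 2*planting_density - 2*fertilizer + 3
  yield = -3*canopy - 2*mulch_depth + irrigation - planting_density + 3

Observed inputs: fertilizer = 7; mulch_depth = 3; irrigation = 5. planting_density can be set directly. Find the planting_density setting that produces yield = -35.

planting_density = 10

Substituting into the canopy equation gives canopy = 2*planting_density - 11.
Substituting into the yield equation gives yield = -7*planting_density + 35.
Solve -7*planting_density + 35 = -35: planting_density = (-35 - 35) / -7 = 10.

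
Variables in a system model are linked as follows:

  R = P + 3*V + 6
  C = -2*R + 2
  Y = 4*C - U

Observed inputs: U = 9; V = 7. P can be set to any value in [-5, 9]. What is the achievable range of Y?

Substituting into the R equation gives R = P + 27.
Substituting into the C equation gives C = -2*P - 52.
Substituting into the Y equation gives Y = -8*P - 217.
Linear in P, so extremes are at the endpoints: P = -5 gives Y = -177; P = 9 gives Y = -289.

-289 to -177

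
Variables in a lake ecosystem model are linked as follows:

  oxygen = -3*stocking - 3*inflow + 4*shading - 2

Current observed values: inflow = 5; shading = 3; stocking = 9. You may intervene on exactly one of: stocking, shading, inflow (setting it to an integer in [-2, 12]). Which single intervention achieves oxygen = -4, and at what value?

Intervening on stocking: oxygen = -3*stocking - 5. Reaching -4 requires stocking = -1/3, not an integer.
Intervening on shading: with other inputs at their observed values, oxygen = 4*shading - 44. Solving for -4 gives shading = 10, within [-2, 12].
Intervening on inflow: oxygen = -3*inflow - 17. Reaching -4 requires inflow = -13/3, not an integer.

set shading = 10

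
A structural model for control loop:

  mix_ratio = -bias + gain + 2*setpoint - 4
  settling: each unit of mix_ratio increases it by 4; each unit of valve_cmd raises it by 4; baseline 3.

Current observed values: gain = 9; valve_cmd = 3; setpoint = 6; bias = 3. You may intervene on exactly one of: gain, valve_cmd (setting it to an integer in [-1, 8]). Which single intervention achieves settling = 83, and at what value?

Intervening on gain: settling = 4*gain + 35. Reaching 83 requires gain = 12, outside [-1, 8].
Intervening on valve_cmd: with other inputs at their observed values, settling = 4*valve_cmd + 59. Solving for 83 gives valve_cmd = 6, within [-1, 8].

set valve_cmd = 6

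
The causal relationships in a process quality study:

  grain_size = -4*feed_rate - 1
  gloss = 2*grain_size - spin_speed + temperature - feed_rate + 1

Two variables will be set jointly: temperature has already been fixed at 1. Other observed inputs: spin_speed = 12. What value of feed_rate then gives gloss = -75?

feed_rate = 7

With temperature held at 1:
Substituting into the gloss equation gives gloss = -9*feed_rate - 12.
Solve -9*feed_rate - 12 = -75: feed_rate = (-75 + 12) / -9 = 7.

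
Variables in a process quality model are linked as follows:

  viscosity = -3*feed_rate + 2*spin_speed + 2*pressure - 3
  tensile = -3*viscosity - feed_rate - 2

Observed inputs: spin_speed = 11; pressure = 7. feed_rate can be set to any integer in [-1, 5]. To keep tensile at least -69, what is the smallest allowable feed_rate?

Substituting into the viscosity equation gives viscosity = -3*feed_rate + 33.
This gives tensile = 8*feed_rate - 101.
Require 8*feed_rate - 101 ≥ -69, so feed_rate ≥ 4.
The smallest integer in [-1, 5] satisfying this is 4.

feed_rate = 4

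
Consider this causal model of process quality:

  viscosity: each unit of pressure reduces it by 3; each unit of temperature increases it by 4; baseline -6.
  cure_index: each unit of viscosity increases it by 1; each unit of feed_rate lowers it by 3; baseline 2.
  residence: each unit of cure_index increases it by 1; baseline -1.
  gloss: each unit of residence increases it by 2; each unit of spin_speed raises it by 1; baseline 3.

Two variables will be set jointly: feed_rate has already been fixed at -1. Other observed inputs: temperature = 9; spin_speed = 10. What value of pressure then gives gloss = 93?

With feed_rate held at -1:
Substituting into the viscosity equation gives viscosity = -3*pressure + 30.
This gives cure_index = -3*pressure + 35.
Substituting into the residence equation gives residence = -3*pressure + 34.
gloss becomes -6*pressure + 81.
Solve -6*pressure + 81 = 93: pressure = (93 - 81) / -6 = -2.

pressure = -2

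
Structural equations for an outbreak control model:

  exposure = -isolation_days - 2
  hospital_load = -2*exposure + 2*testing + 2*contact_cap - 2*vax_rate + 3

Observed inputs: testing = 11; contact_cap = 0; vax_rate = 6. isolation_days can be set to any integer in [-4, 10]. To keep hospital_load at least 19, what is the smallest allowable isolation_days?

Substituting into the hospital_load equation gives hospital_load = 2*isolation_days + 17.
Require 2*isolation_days + 17 ≥ 19, so isolation_days ≥ 1.
The smallest integer in [-4, 10] satisfying this is 1.

isolation_days = 1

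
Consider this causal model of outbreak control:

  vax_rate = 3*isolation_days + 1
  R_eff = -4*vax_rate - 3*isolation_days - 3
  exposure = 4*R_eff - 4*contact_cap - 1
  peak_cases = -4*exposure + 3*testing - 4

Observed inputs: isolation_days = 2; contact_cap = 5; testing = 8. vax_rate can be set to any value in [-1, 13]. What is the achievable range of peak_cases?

Intervening on vax_rate fixes its value directly, overriding its dependence on isolation_days.
Substituting into the R_eff equation gives R_eff = -4*vax_rate - 9.
Substituting into the exposure equation gives exposure = -16*vax_rate - 57.
Substituting into the peak_cases equation gives peak_cases = 64*vax_rate + 248.
Linear in vax_rate, so extremes are at the endpoints: vax_rate = -1 gives peak_cases = 184; vax_rate = 13 gives peak_cases = 1080.

184 to 1080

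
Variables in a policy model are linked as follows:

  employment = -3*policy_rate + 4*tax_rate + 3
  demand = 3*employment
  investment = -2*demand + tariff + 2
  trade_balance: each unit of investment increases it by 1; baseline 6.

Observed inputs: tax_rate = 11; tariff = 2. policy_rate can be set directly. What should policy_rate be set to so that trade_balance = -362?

Substituting into the employment equation gives employment = -3*policy_rate + 47.
So demand = -9*policy_rate + 141.
investment becomes 18*policy_rate - 278.
Substituting into the trade_balance equation gives trade_balance = 18*policy_rate - 272.
Solve 18*policy_rate - 272 = -362: policy_rate = (-362 + 272) / 18 = -5.

policy_rate = -5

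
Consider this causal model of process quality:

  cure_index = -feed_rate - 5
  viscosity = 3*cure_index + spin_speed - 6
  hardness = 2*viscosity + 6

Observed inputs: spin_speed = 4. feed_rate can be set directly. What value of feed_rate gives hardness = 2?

Substituting into the viscosity equation gives viscosity = -3*feed_rate - 17.
Substituting into the hardness equation gives hardness = -6*feed_rate - 28.
Solve -6*feed_rate - 28 = 2: feed_rate = (2 + 28) / -6 = -5.

feed_rate = -5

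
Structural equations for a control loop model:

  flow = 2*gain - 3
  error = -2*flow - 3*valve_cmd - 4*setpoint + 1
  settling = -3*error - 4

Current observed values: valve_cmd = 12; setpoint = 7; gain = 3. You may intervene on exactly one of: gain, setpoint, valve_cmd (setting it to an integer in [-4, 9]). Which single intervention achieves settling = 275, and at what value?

set gain = 9

Intervening on gain: with other inputs at their observed values, settling = 12*gain + 167. Solving for 275 gives gain = 9, within [-4, 9].
Intervening on setpoint: settling = 12*setpoint + 119. Reaching 275 requires setpoint = 13, outside [-4, 9].
Intervening on valve_cmd: settling = 9*valve_cmd + 95. Reaching 275 requires valve_cmd = 20, outside [-4, 9].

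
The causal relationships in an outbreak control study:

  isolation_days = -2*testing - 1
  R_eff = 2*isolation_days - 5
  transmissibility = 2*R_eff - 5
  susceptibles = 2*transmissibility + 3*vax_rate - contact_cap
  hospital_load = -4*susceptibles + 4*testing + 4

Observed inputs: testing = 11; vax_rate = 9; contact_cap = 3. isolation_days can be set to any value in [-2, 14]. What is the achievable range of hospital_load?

Intervening on isolation_days fixes its value directly, overriding its dependence on testing.
Substituting into the transmissibility equation gives transmissibility = 4*isolation_days - 15.
susceptibles becomes 8*isolation_days - 6.
hospital_load becomes -32*isolation_days + 72.
Linear in isolation_days, so extremes are at the endpoints: isolation_days = -2 gives hospital_load = 136; isolation_days = 14 gives hospital_load = -376.

-376 to 136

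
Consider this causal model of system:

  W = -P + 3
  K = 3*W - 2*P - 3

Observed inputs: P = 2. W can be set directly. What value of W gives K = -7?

Intervening on W fixes its value directly, overriding its dependence on P.
Substituting into the K equation gives K = 3*W - 7.
Solve 3*W - 7 = -7: W = (-7 + 7) / 3 = 0.

W = 0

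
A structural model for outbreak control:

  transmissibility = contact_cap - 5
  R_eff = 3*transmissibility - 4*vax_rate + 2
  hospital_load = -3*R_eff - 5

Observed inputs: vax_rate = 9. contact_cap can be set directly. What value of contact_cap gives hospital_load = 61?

contact_cap = 9

Substituting into the R_eff equation gives R_eff = 3*contact_cap - 49.
This gives hospital_load = -9*contact_cap + 142.
Solve -9*contact_cap + 142 = 61: contact_cap = (61 - 142) / -9 = 9.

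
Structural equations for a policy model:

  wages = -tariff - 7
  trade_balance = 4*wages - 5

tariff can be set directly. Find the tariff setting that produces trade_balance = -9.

Substituting into the trade_balance equation gives trade_balance = -4*tariff - 33.
Solve -4*tariff - 33 = -9: tariff = (-9 + 33) / -4 = -6.

tariff = -6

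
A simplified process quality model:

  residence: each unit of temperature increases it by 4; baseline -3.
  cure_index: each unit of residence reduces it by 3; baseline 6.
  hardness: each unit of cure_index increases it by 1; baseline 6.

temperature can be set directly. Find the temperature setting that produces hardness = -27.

temperature = 4

Substituting into the cure_index equation gives cure_index = -12*temperature + 15.
Substituting into the hardness equation gives hardness = -12*temperature + 21.
Solve -12*temperature + 21 = -27: temperature = (-27 - 21) / -12 = 4.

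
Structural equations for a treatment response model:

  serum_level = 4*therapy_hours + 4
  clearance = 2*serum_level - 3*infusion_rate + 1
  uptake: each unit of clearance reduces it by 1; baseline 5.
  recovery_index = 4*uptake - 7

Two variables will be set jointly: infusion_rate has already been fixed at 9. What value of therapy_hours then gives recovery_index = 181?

With infusion_rate held at 9:
Substituting into the clearance equation gives clearance = 8*therapy_hours - 18.
Substituting into the uptake equation gives uptake = -8*therapy_hours + 23.
recovery_index becomes -32*therapy_hours + 85.
Solve -32*therapy_hours + 85 = 181: therapy_hours = (181 - 85) / -32 = -3.

therapy_hours = -3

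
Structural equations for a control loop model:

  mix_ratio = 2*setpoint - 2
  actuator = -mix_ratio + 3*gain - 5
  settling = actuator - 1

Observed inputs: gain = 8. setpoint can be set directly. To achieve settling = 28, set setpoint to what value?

setpoint = -4

Substituting into the actuator equation gives actuator = -2*setpoint + 21.
So settling = -2*setpoint + 20.
Solve -2*setpoint + 20 = 28: setpoint = (28 - 20) / -2 = -4.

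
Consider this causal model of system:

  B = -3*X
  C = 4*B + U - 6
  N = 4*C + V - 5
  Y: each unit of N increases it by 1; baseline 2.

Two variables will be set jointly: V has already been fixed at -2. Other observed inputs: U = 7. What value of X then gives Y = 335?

With V held at -2:
Substituting into the C equation gives C = -12*X + 1.
Substituting into the N equation gives N = -48*X - 3.
Substituting into the Y equation gives Y = -48*X - 1.
Solve -48*X - 1 = 335: X = (335 + 1) / -48 = -7.

X = -7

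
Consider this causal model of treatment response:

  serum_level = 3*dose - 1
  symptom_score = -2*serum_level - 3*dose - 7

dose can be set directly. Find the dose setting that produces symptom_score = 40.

Substituting into the symptom_score equation gives symptom_score = -9*dose - 5.
Solve -9*dose - 5 = 40: dose = (40 + 5) / -9 = -5.

dose = -5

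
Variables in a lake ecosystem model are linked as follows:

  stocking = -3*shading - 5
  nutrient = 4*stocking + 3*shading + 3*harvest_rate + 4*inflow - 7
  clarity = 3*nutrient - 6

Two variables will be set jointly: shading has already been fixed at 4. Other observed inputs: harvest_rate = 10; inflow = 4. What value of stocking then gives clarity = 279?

With shading held at 4:
Intervening on stocking fixes its value directly, overriding its dependence on shading.
Substituting into the nutrient equation gives nutrient = 4*stocking + 51.
So clarity = 12*stocking + 147.
Solve 12*stocking + 147 = 279: stocking = (279 - 147) / 12 = 11.

stocking = 11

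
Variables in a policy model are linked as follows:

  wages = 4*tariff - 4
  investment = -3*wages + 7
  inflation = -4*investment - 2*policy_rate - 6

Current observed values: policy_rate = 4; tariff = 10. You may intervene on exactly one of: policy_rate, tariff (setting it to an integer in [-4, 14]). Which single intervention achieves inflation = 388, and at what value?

set policy_rate = 5

Intervening on policy_rate: with other inputs at their observed values, inflation = -2*policy_rate + 398. Solving for 388 gives policy_rate = 5, within [-4, 14].
Intervening on tariff: inflation = 48*tariff - 90. Reaching 388 requires tariff = 239/24, not an integer.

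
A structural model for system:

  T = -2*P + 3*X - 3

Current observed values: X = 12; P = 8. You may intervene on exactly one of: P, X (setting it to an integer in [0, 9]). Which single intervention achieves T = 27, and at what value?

set P = 3

Intervening on P: with other inputs at their observed values, T = -2*P + 33. Solving for 27 gives P = 3, within [0, 9].
Intervening on X: T = 3*X - 19. Reaching 27 requires X = 46/3, not an integer.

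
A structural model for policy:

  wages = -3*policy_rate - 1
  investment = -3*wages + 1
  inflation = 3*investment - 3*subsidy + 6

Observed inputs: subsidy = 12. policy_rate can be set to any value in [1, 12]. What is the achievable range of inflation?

Substituting into the investment equation gives investment = 9*policy_rate + 4.
This gives inflation = 27*policy_rate - 18.
Linear in policy_rate, so extremes are at the endpoints: policy_rate = 1 gives inflation = 9; policy_rate = 12 gives inflation = 306.

9 to 306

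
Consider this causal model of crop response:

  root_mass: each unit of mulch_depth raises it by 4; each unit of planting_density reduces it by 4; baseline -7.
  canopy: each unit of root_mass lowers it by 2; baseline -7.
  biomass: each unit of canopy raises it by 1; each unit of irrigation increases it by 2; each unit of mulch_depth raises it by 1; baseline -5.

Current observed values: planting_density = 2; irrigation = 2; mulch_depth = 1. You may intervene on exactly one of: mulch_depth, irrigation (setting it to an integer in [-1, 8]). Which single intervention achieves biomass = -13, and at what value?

Intervening on mulch_depth: with other inputs at their observed values, biomass = -7*mulch_depth + 22. Solving for -13 gives mulch_depth = 5, within [-1, 8].
Intervening on irrigation: biomass = 2*irrigation + 11. Reaching -13 requires irrigation = -12, outside [-1, 8].

set mulch_depth = 5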